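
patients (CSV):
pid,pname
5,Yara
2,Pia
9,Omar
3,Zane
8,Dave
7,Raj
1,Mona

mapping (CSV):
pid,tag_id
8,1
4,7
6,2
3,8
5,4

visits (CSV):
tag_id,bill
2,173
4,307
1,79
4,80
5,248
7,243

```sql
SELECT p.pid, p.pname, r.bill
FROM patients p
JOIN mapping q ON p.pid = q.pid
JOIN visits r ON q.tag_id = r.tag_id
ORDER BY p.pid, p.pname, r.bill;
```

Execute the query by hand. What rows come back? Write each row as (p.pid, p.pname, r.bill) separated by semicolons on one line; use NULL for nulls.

Evaluate left to right. First `patients p INNER JOIN mapping q` on pid: 3 row(s).
Then INNER JOIN `visits r` on tag_id: keep only rows whose q.tag_id appears in r.

(5, Yara, 80); (5, Yara, 307); (8, Dave, 79)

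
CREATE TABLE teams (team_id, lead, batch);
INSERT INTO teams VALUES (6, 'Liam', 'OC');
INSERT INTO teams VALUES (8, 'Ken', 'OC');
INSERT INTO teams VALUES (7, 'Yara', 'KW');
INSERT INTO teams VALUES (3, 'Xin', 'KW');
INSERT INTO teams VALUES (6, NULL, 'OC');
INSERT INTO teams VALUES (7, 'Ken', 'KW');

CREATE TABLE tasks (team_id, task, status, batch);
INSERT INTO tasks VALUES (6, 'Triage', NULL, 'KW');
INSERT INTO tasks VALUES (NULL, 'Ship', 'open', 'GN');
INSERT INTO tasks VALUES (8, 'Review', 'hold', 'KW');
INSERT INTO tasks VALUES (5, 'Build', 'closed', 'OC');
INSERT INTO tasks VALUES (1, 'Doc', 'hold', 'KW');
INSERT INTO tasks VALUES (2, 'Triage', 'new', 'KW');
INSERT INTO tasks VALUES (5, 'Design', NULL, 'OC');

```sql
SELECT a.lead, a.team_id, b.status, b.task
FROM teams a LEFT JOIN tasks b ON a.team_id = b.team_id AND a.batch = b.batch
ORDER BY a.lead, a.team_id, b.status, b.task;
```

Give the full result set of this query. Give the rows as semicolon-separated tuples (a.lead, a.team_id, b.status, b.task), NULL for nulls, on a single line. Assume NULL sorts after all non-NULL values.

(Ken, 7, NULL, NULL); (Ken, 8, NULL, NULL); (Liam, 6, NULL, NULL); (Xin, 3, NULL, NULL); (Yara, 7, NULL, NULL); (NULL, 6, NULL, NULL)

LEFT JOIN keeps every row from `teams`; unmatched rows get NULL for `tasks`'s columns.
Matching on a.team_id = b.team_id AND a.batch = b.batch. A NULL in a compared column never satisfies the condition.
Matched pairs: 0; unmatched a rows kept: 6.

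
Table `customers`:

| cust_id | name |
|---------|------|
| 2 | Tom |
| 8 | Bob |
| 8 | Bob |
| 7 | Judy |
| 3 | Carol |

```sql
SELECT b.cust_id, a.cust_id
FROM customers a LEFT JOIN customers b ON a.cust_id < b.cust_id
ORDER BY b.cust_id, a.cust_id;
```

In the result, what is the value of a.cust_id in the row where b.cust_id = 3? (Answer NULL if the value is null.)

2

LEFT JOIN keeps every row from `customers a`; unmatched rows get NULL for `customers b`'s columns.
Matching on a.cust_id < b.cust_id.
Matched pairs: 9; unmatched a rows kept: 2.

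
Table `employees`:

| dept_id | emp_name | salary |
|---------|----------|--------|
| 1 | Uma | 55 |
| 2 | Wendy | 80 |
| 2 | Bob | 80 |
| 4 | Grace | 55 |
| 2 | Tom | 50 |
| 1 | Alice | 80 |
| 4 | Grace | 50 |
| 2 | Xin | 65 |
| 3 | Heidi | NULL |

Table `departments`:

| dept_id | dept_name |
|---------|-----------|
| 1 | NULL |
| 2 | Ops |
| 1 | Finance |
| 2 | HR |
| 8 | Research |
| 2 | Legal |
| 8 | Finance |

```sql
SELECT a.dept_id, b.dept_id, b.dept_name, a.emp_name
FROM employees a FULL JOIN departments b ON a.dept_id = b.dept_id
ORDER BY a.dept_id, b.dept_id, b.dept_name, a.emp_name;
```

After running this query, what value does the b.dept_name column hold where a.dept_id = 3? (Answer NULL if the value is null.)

FULL OUTER JOIN keeps every row from both sides; unmatched rows get NULL for the other side's columns.
Matching on a.dept_id = b.dept_id.
Matched pairs: 16; unmatched a rows kept: 3; unmatched b rows kept: 2.

NULL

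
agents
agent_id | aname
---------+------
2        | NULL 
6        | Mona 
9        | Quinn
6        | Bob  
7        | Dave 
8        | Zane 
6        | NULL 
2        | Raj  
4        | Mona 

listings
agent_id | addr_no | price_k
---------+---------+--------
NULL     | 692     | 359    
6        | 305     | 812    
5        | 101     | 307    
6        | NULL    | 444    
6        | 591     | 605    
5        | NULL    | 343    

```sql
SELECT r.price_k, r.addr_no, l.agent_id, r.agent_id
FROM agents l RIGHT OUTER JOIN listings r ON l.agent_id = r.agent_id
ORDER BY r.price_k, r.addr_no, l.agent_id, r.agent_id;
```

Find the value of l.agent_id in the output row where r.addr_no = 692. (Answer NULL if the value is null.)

RIGHT JOIN keeps every row from `listings`; unmatched rows get NULL for `agents`'s columns.
Matching on l.agent_id = r.agent_id. A NULL in a compared column never satisfies the condition.
- l[0] agent_id=2 → no match.
- l[1] agent_id=6 → 3 match(es) in r → 3 row(s).
- l[2] agent_id=9 → no match.
- l[3] agent_id=6 → 3 match(es) in r → 3 row(s).
- l[4] agent_id=7 → no match.
- l[5] agent_id=8 → no match.
- l[6] agent_id=6 → 3 match(es) in r → 3 row(s).
- l[7] agent_id=2 → no match.
- l[8] agent_id=4 → no match.
- plus 3 unmatched r row(s), each kept with NULL l columns.

NULL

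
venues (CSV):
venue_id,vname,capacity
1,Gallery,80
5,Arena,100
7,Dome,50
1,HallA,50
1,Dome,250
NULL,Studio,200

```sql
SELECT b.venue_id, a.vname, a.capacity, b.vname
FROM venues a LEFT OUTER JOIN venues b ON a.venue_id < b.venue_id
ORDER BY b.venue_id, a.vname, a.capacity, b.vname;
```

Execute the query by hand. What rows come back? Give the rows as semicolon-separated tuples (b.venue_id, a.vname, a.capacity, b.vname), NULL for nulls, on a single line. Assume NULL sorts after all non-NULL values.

(5, Dome, 250, Arena); (5, Gallery, 80, Arena); (5, HallA, 50, Arena); (7, Arena, 100, Dome); (7, Dome, 250, Dome); (7, Gallery, 80, Dome); (7, HallA, 50, Dome); (NULL, Dome, 50, NULL); (NULL, Studio, 200, NULL)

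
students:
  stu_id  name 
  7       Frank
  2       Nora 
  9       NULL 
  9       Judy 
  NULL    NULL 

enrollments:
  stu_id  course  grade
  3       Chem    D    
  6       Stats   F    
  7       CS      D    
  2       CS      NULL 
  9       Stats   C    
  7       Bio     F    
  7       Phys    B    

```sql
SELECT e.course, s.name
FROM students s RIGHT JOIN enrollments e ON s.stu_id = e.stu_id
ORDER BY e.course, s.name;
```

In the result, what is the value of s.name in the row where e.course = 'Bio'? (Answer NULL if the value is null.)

RIGHT JOIN keeps every row from `enrollments`; unmatched rows get NULL for `students`'s columns.
Matching on s.stu_id = e.stu_id. A NULL in a compared column never satisfies the condition.
Matched pairs: 6; unmatched e rows kept: 2.

Frank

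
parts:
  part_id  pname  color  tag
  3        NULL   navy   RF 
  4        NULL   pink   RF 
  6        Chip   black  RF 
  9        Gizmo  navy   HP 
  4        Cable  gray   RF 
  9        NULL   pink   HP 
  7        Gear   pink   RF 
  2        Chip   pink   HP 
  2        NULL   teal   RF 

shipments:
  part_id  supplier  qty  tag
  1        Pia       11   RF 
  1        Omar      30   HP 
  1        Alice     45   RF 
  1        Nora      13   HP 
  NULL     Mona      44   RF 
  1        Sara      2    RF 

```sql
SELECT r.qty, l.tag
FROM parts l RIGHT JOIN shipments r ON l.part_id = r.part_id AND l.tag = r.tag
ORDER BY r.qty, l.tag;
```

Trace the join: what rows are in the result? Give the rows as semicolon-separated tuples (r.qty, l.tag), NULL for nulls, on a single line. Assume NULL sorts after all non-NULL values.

RIGHT JOIN keeps every row from `shipments`; unmatched rows get NULL for `parts`'s columns.
Matching on l.part_id = r.part_id AND l.tag = r.tag. A NULL in a compared column never satisfies the condition.
- l (part_id=3, tag=RF) has no partner in r.
- l (part_id=4, tag=RF) has no partner in r.
- l (part_id=6, tag=RF) has no partner in r.
- l (part_id=9, tag=HP) has no partner in r.
- l (part_id=4, tag=RF) has no partner in r.
- l (part_id=9, tag=HP) has no partner in r.
- l (part_id=7, tag=RF) has no partner in r.
- l (part_id=2, tag=HP) has no partner in r.
- l (part_id=2, tag=RF) has no partner in r.
- 6 row(s) from r found no l partner → padded with NULL.
After projecting and ordering:
r.qty | l.tag
2 | NULL
11 | NULL
13 | NULL
30 | NULL
44 | NULL
45 | NULL

(2, NULL); (11, NULL); (13, NULL); (30, NULL); (44, NULL); (45, NULL)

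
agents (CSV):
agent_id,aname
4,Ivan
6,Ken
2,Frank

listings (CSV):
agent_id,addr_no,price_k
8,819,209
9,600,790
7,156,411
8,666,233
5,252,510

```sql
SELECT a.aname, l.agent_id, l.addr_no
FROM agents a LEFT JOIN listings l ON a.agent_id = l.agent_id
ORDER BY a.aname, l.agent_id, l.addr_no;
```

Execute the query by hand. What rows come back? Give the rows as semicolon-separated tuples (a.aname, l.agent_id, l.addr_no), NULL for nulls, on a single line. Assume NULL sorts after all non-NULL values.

(Frank, NULL, NULL); (Ivan, NULL, NULL); (Ken, NULL, NULL)

LEFT JOIN keeps every row from `agents`; unmatched rows get NULL for `listings`'s columns.
Matching on a.agent_id = l.agent_id.
- a row (agent_id=4): no match → kept, l columns NULL.
- a row (agent_id=6): no match → kept, l columns NULL.
- a row (agent_id=2): no match → kept, l columns NULL.
After projecting and ordering:
a.aname | l.agent_id | l.addr_no
Frank | NULL | NULL
Ivan | NULL | NULL
Ken | NULL | NULL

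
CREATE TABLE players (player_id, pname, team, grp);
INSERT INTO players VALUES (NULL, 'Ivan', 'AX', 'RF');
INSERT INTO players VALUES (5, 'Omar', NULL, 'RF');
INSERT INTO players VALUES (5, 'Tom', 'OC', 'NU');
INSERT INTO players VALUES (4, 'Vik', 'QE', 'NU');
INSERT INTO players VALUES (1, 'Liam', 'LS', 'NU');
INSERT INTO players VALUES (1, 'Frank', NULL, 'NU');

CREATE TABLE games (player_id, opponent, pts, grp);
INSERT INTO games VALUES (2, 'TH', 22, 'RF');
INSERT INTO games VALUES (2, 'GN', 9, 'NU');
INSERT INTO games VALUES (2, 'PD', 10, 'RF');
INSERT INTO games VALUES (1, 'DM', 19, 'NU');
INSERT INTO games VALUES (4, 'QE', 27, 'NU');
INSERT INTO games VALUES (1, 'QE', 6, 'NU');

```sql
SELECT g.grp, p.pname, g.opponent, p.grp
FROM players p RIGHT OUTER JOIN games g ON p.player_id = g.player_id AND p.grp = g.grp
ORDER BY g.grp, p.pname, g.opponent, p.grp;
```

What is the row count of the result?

8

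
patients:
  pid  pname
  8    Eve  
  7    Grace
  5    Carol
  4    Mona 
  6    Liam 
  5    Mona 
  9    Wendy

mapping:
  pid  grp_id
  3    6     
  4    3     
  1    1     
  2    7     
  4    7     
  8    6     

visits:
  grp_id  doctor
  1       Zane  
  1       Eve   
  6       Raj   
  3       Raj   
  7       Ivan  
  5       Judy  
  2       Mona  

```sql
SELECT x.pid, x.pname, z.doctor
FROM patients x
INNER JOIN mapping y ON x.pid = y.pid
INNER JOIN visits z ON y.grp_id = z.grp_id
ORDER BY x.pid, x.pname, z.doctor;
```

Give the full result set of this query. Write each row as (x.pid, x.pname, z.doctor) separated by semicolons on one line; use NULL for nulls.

Joins associate left-to-right: patients INNER JOIN mapping on pid gives 3 intermediate row(s).
Then INNER JOIN `visits z` on grp_id: keep only rows whose y.grp_id appears in z.

(4, Mona, Ivan); (4, Mona, Raj); (8, Eve, Raj)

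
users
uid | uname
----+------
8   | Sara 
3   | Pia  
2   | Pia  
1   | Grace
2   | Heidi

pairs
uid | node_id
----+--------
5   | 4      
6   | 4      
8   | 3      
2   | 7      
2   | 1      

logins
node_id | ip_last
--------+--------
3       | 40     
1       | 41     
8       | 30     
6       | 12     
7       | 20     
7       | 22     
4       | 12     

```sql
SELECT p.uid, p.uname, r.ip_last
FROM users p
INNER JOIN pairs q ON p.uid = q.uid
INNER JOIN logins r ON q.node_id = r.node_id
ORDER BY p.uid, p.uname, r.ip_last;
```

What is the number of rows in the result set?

Joins associate left-to-right: users INNER JOIN pairs on uid gives 5 intermediate row(s).
Then INNER JOIN `logins r` on node_id: keep only rows whose q.node_id appears in r.
Result: 7 row(s).

7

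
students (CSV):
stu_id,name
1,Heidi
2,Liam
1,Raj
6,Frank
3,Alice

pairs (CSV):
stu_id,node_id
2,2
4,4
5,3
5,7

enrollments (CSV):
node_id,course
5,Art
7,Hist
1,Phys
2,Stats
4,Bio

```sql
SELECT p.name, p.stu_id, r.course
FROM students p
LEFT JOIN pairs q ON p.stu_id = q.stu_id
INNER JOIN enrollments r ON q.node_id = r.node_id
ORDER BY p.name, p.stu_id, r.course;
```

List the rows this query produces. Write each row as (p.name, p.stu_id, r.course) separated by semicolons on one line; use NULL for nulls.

(Liam, 2, Stats)

Evaluate left to right. First `students p LEFT JOIN pairs q` on stu_id: 5 row(s).
Then INNER JOIN `enrollments r` on node_id: keep only rows whose q.node_id appears in r.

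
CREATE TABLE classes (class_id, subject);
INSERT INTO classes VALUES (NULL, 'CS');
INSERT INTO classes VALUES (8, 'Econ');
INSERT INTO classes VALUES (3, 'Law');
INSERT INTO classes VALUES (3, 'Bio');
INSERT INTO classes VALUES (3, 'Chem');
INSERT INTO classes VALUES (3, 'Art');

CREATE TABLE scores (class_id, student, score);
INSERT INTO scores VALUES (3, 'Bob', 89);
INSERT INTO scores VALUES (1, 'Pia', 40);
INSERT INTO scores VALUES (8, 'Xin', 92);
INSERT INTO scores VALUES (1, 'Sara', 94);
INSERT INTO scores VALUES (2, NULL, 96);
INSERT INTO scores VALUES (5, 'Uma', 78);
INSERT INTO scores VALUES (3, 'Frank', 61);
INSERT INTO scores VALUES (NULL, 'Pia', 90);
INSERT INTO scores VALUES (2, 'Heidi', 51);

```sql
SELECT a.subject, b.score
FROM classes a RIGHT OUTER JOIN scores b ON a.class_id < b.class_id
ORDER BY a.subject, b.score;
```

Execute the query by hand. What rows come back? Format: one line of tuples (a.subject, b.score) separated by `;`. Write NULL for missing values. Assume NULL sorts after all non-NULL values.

RIGHT JOIN keeps every row from `scores`; unmatched rows get NULL for `classes`'s columns.
Matching on a.class_id < b.class_id. A NULL in a compared column never satisfies the condition.
- a row (class_id=NULL): no match.
- a row (class_id=8): no match.
- a row (class_id=3): matches 2 b row(s) → 2 output row(s).
- a row (class_id=3): matches 2 b row(s) → 2 output row(s).
- a row (class_id=3): matches 2 b row(s) → 2 output row(s).
- a row (class_id=3): matches 2 b row(s) → 2 output row(s).
- 7 row(s) from b found no a partner → padded with NULL.

(Art, 78); (Art, 92); (Bio, 78); (Bio, 92); (Chem, 78); (Chem, 92); (Law, 78); (Law, 92); (NULL, 40); (NULL, 51); (NULL, 61); (NULL, 89); (NULL, 90); (NULL, 94); (NULL, 96)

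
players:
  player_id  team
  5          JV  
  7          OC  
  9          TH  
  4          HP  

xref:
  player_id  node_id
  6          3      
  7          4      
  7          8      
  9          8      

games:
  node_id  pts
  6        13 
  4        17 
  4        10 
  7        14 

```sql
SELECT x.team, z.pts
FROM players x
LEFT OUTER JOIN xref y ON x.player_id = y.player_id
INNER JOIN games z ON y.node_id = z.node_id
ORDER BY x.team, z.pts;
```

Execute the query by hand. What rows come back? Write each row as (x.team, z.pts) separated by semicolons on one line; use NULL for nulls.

(OC, 10); (OC, 17)

Step 1 — x LEFT JOIN y on player_id → 5 row(s).
Then INNER JOIN `games z` on node_id: keep only rows whose y.node_id appears in z.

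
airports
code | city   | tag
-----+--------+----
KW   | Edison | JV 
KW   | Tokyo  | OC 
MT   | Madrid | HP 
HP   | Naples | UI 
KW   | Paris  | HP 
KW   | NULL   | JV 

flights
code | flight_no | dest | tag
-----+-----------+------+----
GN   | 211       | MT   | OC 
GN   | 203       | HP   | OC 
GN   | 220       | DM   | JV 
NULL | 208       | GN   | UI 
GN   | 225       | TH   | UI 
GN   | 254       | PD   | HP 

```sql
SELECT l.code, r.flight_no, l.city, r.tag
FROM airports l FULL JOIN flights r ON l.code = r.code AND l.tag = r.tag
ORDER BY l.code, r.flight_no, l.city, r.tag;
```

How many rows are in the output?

12

FULL OUTER JOIN keeps every row from both sides; unmatched rows get NULL for the other side's columns.
Matching on l.code = r.code AND l.tag = r.tag. A NULL in a compared column never satisfies the condition.
Matched pairs: 0; unmatched l rows kept: 6; unmatched r rows kept: 6.
Total: 0 matched + 12 padded = 12 rows.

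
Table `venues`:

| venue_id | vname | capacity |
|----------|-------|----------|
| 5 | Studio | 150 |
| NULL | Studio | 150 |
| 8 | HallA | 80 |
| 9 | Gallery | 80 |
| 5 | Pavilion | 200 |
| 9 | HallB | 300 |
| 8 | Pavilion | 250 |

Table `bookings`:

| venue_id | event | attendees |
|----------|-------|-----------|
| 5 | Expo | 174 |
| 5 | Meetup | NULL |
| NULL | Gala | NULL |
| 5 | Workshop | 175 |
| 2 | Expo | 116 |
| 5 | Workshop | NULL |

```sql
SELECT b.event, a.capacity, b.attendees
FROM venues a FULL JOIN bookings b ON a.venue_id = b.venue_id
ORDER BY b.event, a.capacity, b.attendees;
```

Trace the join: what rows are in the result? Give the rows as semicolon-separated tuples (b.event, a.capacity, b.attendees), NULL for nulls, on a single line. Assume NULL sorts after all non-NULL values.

FULL OUTER JOIN keeps every row from both sides; unmatched rows get NULL for the other side's columns.
Matching on a.venue_id = b.venue_id. A NULL in a compared column never satisfies the condition.
- a (venue_id=5) pairs with 4 row(s) of b.
- a (venue_id=NULL) has no partner → padded with NULL.
- a (venue_id=8) has no partner → padded with NULL.
- a (venue_id=9) has no partner → padded with NULL.
- a (venue_id=5) pairs with 4 row(s) of b.
- a (venue_id=9) has no partner → padded with NULL.
- a (venue_id=8) has no partner → padded with NULL.
- plus 2 unmatched b row(s), each kept with NULL a columns.

(Expo, 150, 174); (Expo, 200, 174); (Expo, NULL, 116); (Gala, NULL, NULL); (Meetup, 150, NULL); (Meetup, 200, NULL); (Workshop, 150, 175); (Workshop, 150, NULL); (Workshop, 200, 175); (Workshop, 200, NULL); (NULL, 80, NULL); (NULL, 80, NULL); (NULL, 150, NULL); (NULL, 250, NULL); (NULL, 300, NULL)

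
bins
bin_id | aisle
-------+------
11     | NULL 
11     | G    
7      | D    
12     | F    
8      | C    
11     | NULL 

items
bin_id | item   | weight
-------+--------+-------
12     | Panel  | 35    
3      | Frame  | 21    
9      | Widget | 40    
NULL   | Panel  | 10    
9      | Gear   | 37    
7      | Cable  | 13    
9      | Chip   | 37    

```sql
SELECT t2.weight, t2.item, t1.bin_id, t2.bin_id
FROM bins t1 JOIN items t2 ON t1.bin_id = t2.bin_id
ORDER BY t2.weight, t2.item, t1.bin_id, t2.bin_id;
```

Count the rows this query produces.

2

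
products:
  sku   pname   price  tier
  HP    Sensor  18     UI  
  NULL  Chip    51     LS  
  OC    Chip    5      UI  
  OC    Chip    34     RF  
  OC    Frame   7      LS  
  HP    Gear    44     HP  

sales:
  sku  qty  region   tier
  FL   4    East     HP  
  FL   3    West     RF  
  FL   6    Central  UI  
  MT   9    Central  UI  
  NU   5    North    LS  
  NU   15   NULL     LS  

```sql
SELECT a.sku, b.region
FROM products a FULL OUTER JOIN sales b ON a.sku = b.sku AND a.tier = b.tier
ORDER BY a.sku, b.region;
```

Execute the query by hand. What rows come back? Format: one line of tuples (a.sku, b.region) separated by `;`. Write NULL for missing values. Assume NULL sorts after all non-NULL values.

(HP, NULL); (HP, NULL); (OC, NULL); (OC, NULL); (OC, NULL); (NULL, Central); (NULL, Central); (NULL, East); (NULL, North); (NULL, West); (NULL, NULL); (NULL, NULL)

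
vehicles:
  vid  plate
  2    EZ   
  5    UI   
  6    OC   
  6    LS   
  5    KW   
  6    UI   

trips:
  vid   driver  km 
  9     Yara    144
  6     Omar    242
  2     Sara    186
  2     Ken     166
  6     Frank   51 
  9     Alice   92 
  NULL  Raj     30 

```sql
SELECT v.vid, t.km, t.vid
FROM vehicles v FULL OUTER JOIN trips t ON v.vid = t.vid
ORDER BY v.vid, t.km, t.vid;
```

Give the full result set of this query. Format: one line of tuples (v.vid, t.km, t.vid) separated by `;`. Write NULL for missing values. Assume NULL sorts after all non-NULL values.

(2, 166, 2); (2, 186, 2); (5, NULL, NULL); (5, NULL, NULL); (6, 51, 6); (6, 51, 6); (6, 51, 6); (6, 242, 6); (6, 242, 6); (6, 242, 6); (NULL, 30, NULL); (NULL, 92, 9); (NULL, 144, 9)

FULL OUTER JOIN keeps every row from both sides; unmatched rows get NULL for the other side's columns.
Matching on v.vid = t.vid. A NULL in a compared column never satisfies the condition.
- v[0] vid=2 → 2 match(es) in t → 2 row(s).
- v[1] vid=5 → no match; kept with NULLs on the t side.
- v[2] vid=6 → 2 match(es) in t → 2 row(s).
- v[3] vid=6 → 2 match(es) in t → 2 row(s).
- v[4] vid=5 → no match; kept with NULLs on the t side.
- v[5] vid=6 → 2 match(es) in t → 2 row(s).
- 3 t row(s) had no v match → kept, v columns NULL.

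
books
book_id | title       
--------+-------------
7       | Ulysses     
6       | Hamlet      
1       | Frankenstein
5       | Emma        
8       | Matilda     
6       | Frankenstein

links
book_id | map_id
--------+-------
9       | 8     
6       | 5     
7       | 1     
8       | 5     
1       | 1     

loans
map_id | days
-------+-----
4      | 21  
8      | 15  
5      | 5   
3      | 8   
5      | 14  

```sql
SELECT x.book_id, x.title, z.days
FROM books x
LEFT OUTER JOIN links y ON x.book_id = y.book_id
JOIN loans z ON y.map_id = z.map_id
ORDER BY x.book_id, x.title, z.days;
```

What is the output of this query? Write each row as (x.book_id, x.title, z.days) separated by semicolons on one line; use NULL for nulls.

(6, Frankenstein, 5); (6, Frankenstein, 14); (6, Hamlet, 5); (6, Hamlet, 14); (8, Matilda, 5); (8, Matilda, 14)

Joins associate left-to-right: books LEFT JOIN links on book_id gives 6 intermediate row(s).
Then INNER JOIN `loans z` on map_id: keep only rows whose y.map_id appears in z.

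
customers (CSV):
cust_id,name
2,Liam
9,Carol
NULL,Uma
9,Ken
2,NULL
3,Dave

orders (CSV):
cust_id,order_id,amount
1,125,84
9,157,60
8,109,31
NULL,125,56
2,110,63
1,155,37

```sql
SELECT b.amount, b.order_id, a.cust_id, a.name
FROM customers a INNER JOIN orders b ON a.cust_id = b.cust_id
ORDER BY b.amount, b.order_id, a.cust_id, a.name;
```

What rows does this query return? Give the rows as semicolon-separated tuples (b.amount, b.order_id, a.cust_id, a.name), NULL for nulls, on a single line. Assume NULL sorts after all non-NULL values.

INNER JOIN keeps only pairs where the ON condition holds.
Matching on a.cust_id = b.cust_id. A NULL in a compared column never satisfies the condition.
- a[0] cust_id=2 → 1 match(es) in b → 1 row(s).
- a[1] cust_id=9 → 1 match(es) in b → 1 row(s).
- a[2] cust_id=NULL → no match; dropped.
- a[3] cust_id=9 → 1 match(es) in b → 1 row(s).
- a[4] cust_id=2 → 1 match(es) in b → 1 row(s).
- a[5] cust_id=3 → no match; dropped.
After projecting and ordering:
b.amount | b.order_id | a.cust_id | a.name
60 | 157 | 9 | Carol
60 | 157 | 9 | Ken
63 | 110 | 2 | Liam
63 | 110 | 2 | NULL

(60, 157, 9, Carol); (60, 157, 9, Ken); (63, 110, 2, Liam); (63, 110, 2, NULL)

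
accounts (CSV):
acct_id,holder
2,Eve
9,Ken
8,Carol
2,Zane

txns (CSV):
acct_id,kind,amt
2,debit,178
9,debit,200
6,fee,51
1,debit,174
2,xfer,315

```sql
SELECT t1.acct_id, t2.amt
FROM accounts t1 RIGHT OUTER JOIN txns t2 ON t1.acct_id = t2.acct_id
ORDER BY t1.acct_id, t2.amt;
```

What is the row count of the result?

RIGHT JOIN keeps every row from `txns`; unmatched rows get NULL for `accounts`'s columns.
Matching on t1.acct_id = t2.acct_id.
- t1 row (acct_id=2): matches 2 t2 row(s) → 2 output row(s).
- t1 row (acct_id=9): matches 1 t2 row(s) → 1 output row(s).
- t1 row (acct_id=8): no match.
- t1 row (acct_id=2): matches 2 t2 row(s) → 2 output row(s).
- 2 row(s) from t2 found no t1 partner → padded with NULL.
Total: 5 matched + 2 padded = 7 rows.

7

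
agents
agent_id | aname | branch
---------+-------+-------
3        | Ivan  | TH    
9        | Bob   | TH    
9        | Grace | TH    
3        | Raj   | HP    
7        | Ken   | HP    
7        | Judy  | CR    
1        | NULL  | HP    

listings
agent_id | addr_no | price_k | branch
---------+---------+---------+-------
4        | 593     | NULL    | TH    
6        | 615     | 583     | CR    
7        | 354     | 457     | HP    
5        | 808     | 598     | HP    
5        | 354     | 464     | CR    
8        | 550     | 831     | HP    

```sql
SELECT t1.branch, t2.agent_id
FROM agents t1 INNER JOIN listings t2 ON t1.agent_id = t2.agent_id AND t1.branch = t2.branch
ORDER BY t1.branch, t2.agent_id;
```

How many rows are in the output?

INNER JOIN keeps only pairs where the ON condition holds.
Matching on t1.agent_id = t2.agent_id AND t1.branch = t2.branch.
Matched pairs: 1.
Total: 1 rows.

1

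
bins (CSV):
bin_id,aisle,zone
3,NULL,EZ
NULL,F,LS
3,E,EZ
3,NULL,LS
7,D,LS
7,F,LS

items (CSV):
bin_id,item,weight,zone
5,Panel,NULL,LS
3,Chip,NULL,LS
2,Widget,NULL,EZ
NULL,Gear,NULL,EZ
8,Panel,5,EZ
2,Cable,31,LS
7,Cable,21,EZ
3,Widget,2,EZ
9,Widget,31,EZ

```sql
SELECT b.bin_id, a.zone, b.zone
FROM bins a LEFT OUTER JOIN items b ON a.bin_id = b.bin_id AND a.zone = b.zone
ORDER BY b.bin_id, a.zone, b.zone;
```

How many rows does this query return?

6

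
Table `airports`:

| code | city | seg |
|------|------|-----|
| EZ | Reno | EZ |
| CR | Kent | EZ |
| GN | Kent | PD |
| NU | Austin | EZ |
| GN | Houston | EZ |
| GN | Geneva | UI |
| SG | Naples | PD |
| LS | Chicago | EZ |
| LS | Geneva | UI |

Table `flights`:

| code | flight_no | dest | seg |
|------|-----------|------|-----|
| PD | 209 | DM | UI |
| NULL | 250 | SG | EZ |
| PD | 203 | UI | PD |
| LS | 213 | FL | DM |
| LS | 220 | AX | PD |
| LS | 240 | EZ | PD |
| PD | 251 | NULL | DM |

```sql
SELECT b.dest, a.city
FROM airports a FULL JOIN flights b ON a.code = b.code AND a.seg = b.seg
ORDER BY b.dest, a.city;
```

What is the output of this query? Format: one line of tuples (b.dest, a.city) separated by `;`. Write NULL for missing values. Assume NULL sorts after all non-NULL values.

(AX, NULL); (DM, NULL); (EZ, NULL); (FL, NULL); (SG, NULL); (UI, NULL); (NULL, Austin); (NULL, Chicago); (NULL, Geneva); (NULL, Geneva); (NULL, Houston); (NULL, Kent); (NULL, Kent); (NULL, Naples); (NULL, Reno); (NULL, NULL)

FULL OUTER JOIN keeps every row from both sides; unmatched rows get NULL for the other side's columns.
Matching on a.code = b.code AND a.seg = b.seg. A NULL in a compared column never satisfies the condition.
- code=EZ, seg=EZ: no b row matches, row kept with b columns NULL.
- code=CR, seg=EZ: no b row matches, row kept with b columns NULL.
- code=GN, seg=PD: no b row matches, row kept with b columns NULL.
- code=NU, seg=EZ: no b row matches, row kept with b columns NULL.
- code=GN, seg=EZ: no b row matches, row kept with b columns NULL.
- code=GN, seg=UI: no b row matches, row kept with b columns NULL.
- code=SG, seg=PD: no b row matches, row kept with b columns NULL.
- code=LS, seg=EZ: no b row matches, row kept with b columns NULL.
- code=LS, seg=UI: no b row matches, row kept with b columns NULL.
- 7 row(s) from b found no a partner → padded with NULL.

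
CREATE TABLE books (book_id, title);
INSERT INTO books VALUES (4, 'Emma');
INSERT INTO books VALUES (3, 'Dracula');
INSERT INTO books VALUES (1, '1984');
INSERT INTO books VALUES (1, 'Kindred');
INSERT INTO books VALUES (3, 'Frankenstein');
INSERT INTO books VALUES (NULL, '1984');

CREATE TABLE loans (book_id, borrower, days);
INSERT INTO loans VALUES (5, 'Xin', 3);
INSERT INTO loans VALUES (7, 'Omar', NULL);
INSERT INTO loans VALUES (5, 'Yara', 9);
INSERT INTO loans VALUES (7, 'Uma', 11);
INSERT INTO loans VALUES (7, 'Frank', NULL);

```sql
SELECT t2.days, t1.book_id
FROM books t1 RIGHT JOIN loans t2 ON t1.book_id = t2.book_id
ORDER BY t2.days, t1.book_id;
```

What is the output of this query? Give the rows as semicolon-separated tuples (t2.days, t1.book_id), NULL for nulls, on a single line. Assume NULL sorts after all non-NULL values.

RIGHT JOIN keeps every row from `loans`; unmatched rows get NULL for `books`'s columns.
Matching on t1.book_id = t2.book_id. A NULL in a compared column never satisfies the condition.
- t1 row (book_id=4): no match.
- t1 row (book_id=3): no match.
- t1 row (book_id=1): no match.
- t1 row (book_id=1): no match.
- t1 row (book_id=3): no match.
- t1 row (book_id=NULL): no match.
- 5 row(s) from t2 found no t1 partner → padded with NULL.
After projecting and ordering:
t2.days | t1.book_id
3 | NULL
9 | NULL
11 | NULL
NULL | NULL
NULL | NULL

(3, NULL); (9, NULL); (11, NULL); (NULL, NULL); (NULL, NULL)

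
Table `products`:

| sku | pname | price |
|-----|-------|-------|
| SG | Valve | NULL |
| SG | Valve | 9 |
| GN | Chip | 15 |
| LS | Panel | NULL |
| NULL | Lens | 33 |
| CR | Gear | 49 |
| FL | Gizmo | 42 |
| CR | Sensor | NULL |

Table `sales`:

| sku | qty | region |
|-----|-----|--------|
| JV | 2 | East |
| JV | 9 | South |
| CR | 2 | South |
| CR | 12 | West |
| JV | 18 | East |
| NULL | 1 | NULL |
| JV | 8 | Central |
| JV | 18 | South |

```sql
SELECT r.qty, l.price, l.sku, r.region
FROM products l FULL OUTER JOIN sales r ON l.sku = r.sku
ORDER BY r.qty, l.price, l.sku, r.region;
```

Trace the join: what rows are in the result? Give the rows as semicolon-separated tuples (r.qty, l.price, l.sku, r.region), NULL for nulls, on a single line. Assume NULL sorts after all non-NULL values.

(1, NULL, NULL, NULL); (2, 49, CR, South); (2, NULL, CR, South); (2, NULL, NULL, East); (8, NULL, NULL, Central); (9, NULL, NULL, South); (12, 49, CR, West); (12, NULL, CR, West); (18, NULL, NULL, East); (18, NULL, NULL, South); (NULL, 9, SG, NULL); (NULL, 15, GN, NULL); (NULL, 33, NULL, NULL); (NULL, 42, FL, NULL); (NULL, NULL, LS, NULL); (NULL, NULL, SG, NULL)

FULL OUTER JOIN keeps every row from both sides; unmatched rows get NULL for the other side's columns.
Matching on l.sku = r.sku. A NULL in a compared column never satisfies the condition.
- l row (sku=SG): no match → kept, r columns NULL.
- l row (sku=SG): no match → kept, r columns NULL.
- l row (sku=GN): no match → kept, r columns NULL.
- l row (sku=LS): no match → kept, r columns NULL.
- l row (sku=NULL): no match → kept, r columns NULL.
- l row (sku=CR): matches 2 r row(s) → 2 output row(s).
- l row (sku=FL): no match → kept, r columns NULL.
- l row (sku=CR): matches 2 r row(s) → 2 output row(s).
- 6 row(s) from r found no l partner → padded with NULL.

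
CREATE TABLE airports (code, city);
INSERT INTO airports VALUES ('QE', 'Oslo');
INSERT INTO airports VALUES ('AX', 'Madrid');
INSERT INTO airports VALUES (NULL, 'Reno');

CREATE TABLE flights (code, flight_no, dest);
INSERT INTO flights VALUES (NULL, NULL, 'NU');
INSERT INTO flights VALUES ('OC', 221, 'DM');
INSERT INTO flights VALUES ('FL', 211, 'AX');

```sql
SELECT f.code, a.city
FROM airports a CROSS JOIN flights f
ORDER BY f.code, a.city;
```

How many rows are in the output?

CROSS JOIN pairs every row of `airports` with every row of `flights`: 3 × 3 = 9 rows.

9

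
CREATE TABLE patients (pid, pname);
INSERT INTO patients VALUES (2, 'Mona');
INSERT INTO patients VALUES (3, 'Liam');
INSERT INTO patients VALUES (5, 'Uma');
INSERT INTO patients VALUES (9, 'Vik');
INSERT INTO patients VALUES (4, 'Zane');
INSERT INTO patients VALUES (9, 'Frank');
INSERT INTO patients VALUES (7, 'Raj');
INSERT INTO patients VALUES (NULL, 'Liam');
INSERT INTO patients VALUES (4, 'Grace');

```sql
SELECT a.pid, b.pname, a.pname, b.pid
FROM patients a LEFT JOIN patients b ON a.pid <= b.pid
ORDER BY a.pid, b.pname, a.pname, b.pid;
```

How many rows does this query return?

39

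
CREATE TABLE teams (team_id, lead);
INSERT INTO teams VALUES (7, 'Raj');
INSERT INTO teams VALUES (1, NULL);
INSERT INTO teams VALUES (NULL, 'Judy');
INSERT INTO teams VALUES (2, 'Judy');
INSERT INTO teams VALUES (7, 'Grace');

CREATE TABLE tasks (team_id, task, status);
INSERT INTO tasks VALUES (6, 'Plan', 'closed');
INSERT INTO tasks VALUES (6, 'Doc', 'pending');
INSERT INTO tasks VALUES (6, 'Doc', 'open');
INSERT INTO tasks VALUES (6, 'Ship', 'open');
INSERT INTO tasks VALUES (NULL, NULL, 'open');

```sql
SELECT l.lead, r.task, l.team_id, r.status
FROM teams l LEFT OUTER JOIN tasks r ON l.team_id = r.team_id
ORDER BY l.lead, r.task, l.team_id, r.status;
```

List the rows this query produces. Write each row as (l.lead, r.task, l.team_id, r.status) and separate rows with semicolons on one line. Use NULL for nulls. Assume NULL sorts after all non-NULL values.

LEFT JOIN keeps every row from `teams`; unmatched rows get NULL for `tasks`'s columns.
Matching on l.team_id = r.team_id. A NULL in a compared column never satisfies the condition.
Matched pairs: 0; unmatched l rows kept: 5.

(Grace, NULL, 7, NULL); (Judy, NULL, 2, NULL); (Judy, NULL, NULL, NULL); (Raj, NULL, 7, NULL); (NULL, NULL, 1, NULL)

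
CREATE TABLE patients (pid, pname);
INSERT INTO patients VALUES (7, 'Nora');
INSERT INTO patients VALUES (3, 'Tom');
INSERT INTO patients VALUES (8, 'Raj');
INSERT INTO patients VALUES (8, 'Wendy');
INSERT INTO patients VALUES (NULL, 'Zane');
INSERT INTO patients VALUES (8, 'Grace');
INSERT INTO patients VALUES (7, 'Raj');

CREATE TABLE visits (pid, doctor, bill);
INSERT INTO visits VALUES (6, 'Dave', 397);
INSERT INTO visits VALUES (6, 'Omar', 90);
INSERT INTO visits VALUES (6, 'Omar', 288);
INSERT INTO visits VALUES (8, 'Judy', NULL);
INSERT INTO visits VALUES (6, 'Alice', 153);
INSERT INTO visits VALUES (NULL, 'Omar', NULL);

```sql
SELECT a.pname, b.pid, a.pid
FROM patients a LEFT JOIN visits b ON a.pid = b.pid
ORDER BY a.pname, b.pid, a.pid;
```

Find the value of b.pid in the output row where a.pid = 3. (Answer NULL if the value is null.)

NULL

LEFT JOIN keeps every row from `patients`; unmatched rows get NULL for `visits`'s columns.
Matching on a.pid = b.pid. A NULL in a compared column never satisfies the condition.
- a (pid=7) has no partner → padded with NULL.
- a (pid=3) has no partner → padded with NULL.
- a (pid=8) pairs with 1 row(s) of b.
- a (pid=8) pairs with 1 row(s) of b.
- a (pid=NULL) has no partner → padded with NULL.
- a (pid=8) pairs with 1 row(s) of b.
- a (pid=7) has no partner → padded with NULL.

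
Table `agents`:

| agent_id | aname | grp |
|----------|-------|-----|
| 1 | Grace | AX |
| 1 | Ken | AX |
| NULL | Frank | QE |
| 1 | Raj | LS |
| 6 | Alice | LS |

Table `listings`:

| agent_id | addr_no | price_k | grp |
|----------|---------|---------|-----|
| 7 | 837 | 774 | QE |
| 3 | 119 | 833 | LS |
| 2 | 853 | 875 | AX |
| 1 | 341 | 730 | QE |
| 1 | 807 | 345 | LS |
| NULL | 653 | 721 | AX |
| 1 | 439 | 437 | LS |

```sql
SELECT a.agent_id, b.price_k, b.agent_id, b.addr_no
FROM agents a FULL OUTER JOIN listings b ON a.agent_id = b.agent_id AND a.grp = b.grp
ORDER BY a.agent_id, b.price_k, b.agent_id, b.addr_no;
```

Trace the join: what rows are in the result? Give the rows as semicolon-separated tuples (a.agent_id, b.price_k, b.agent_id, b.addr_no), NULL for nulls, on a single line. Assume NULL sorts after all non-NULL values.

(1, 345, 1, 807); (1, 437, 1, 439); (1, NULL, NULL, NULL); (1, NULL, NULL, NULL); (6, NULL, NULL, NULL); (NULL, 721, NULL, 653); (NULL, 730, 1, 341); (NULL, 774, 7, 837); (NULL, 833, 3, 119); (NULL, 875, 2, 853); (NULL, NULL, NULL, NULL)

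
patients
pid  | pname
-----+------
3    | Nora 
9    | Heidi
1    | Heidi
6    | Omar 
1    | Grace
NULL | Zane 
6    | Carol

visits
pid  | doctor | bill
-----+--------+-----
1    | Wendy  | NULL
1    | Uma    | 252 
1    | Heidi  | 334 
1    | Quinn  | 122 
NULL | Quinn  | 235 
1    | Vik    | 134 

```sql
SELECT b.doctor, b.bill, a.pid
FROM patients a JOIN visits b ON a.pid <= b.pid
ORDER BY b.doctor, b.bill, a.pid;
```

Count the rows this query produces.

10

INNER JOIN keeps only pairs where the ON condition holds.
Matching on a.pid <= b.pid. A NULL in a compared column never satisfies the condition.
- pid=3: no matching b row, dropped.
- pid=9: no matching b row, dropped.
- pid=1: 5 matching b row(s), so 5 row(s) emitted.
- pid=6: no matching b row, dropped.
- pid=1: 5 matching b row(s), so 5 row(s) emitted.
- pid=NULL: no matching b row, dropped.
- pid=6: no matching b row, dropped.
Total: 10 rows.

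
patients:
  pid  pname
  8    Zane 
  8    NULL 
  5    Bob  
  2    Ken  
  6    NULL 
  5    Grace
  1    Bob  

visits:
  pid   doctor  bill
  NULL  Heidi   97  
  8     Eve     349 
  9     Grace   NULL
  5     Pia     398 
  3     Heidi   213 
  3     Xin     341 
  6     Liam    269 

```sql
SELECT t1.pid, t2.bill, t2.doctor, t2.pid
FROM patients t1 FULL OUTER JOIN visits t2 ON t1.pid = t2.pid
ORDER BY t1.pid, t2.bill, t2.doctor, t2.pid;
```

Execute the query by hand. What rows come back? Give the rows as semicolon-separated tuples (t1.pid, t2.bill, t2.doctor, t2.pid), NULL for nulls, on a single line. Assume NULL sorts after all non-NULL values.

(1, NULL, NULL, NULL); (2, NULL, NULL, NULL); (5, 398, Pia, 5); (5, 398, Pia, 5); (6, 269, Liam, 6); (8, 349, Eve, 8); (8, 349, Eve, 8); (NULL, 97, Heidi, NULL); (NULL, 213, Heidi, 3); (NULL, 341, Xin, 3); (NULL, NULL, Grace, 9)

FULL OUTER JOIN keeps every row from both sides; unmatched rows get NULL for the other side's columns.
Matching on t1.pid = t2.pid. A NULL in a compared column never satisfies the condition.
Matched pairs: 5; unmatched t1 rows kept: 2; unmatched t2 rows kept: 4.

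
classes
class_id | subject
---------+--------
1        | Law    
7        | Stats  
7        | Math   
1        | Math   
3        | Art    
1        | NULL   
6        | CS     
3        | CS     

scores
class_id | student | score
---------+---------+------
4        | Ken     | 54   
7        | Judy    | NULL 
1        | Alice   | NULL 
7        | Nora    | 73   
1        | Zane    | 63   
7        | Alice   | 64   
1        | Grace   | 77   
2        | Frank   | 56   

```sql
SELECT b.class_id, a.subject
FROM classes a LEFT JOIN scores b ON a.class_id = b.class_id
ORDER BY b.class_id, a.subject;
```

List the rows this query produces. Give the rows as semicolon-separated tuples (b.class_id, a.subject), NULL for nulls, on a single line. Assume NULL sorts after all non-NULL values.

(1, Law); (1, Law); (1, Law); (1, Math); (1, Math); (1, Math); (1, NULL); (1, NULL); (1, NULL); (7, Math); (7, Math); (7, Math); (7, Stats); (7, Stats); (7, Stats); (NULL, Art); (NULL, CS); (NULL, CS)

LEFT JOIN keeps every row from `classes`; unmatched rows get NULL for `scores`'s columns.
Matching on a.class_id = b.class_id.
- a (class_id=1) pairs with 3 row(s) of b.
- a (class_id=7) pairs with 3 row(s) of b.
- a (class_id=7) pairs with 3 row(s) of b.
- a (class_id=1) pairs with 3 row(s) of b.
- a (class_id=3) has no partner → padded with NULL.
- a (class_id=1) pairs with 3 row(s) of b.
- a (class_id=6) has no partner → padded with NULL.
- a (class_id=3) has no partner → padded with NULL.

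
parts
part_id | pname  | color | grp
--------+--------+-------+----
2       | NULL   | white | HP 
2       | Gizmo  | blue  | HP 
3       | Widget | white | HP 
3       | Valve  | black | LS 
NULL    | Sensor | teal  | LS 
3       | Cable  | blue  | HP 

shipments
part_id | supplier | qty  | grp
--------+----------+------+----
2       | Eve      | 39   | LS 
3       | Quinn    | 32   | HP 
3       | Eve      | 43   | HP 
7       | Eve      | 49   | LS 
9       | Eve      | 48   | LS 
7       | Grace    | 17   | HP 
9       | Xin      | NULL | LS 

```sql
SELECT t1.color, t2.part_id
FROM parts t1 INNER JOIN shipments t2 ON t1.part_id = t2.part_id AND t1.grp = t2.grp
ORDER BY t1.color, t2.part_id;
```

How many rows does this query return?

INNER JOIN keeps only pairs where the ON condition holds.
Matching on t1.part_id = t2.part_id AND t1.grp = t2.grp. A NULL in a compared column never satisfies the condition.
Matched pairs: 4.
Total: 4 rows.

4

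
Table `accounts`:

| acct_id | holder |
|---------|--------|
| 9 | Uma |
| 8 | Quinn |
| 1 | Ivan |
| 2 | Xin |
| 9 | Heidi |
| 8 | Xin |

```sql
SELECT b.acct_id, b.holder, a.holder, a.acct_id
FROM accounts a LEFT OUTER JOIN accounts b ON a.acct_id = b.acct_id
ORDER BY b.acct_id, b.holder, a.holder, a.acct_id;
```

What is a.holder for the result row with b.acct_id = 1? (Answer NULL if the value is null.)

Ivan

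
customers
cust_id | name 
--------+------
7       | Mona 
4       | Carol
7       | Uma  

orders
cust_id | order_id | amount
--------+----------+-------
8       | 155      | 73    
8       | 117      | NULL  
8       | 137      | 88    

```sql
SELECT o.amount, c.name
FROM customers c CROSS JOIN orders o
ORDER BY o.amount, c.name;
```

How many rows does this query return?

CROSS JOIN pairs every row of `customers` with every row of `orders`: 3 × 3 = 9 rows.

9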